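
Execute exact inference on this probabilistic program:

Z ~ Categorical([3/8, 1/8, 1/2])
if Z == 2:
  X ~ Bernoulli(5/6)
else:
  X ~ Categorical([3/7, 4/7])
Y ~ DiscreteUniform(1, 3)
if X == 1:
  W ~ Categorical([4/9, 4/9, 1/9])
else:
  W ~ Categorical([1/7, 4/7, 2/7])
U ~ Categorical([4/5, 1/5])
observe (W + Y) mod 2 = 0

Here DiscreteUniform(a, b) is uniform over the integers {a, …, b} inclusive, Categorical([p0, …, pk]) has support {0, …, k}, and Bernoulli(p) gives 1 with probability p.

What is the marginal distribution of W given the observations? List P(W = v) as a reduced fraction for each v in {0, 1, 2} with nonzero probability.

Enumerate traces; 48 have nonzero weight after conditioning:
  (Z=0, X=0, Y=1, W=1, U=0) weight 6/245
  (Z=0, X=0, Y=1, W=1, U=1) weight 3/490
  (Z=0, X=0, Y=2, W=0, U=0) weight 3/490
  (Z=0, X=0, Y=2, W=0, U=1) weight 3/1960
  (Z=0, X=0, Y=2, W=2, U=0) weight 3/245
  (Z=0, X=0, Y=2, W=2, U=1) weight 3/980
  (Z=0, X=0, Y=3, W=1, U=0) weight 6/245
  (Z=0, X=0, Y=3, W=1, U=1) weight 3/490
  … 40 more
Group by W:
  weight(W=0) = 1877/15876
  weight(W=1) = 1276/3969
  weight(W=2) = 863/15876
Total weight = 1877/15876 + 1276/3969 + 863/15876 = 1961/3969
P(W=0 | obs) = 1877/15876 / 1961/3969 = 1877/7844
P(W=1 | obs) = 1276/3969 / 1961/3969 = 1276/1961
P(W=2 | obs) = 863/15876 / 1961/3969 = 863/7844

P(W=0) = 1877/7844, P(W=1) = 1276/1961, P(W=2) = 863/7844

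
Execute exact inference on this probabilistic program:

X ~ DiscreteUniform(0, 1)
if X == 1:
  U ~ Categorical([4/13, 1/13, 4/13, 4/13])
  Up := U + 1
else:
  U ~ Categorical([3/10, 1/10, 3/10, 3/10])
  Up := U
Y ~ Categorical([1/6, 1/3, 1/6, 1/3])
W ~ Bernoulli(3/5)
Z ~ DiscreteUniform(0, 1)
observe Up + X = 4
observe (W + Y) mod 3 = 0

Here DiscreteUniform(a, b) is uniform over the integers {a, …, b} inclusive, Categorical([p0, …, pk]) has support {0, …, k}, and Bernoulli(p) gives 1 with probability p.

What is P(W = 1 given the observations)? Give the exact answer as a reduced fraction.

P(W = 1 | obs) = 1/3

Enumerate traces; 6 have nonzero weight after conditioning:
  (X=1, U=2, Y=0, W=0, Z=0) weight 1/195
  (X=1, U=2, Y=0, W=0, Z=1) weight 1/195
  (X=1, U=2, Y=2, W=1, Z=0) weight 1/130
  (X=1, U=2, Y=2, W=1, Z=1) weight 1/130
  (X=1, U=2, Y=3, W=0, Z=0) weight 2/195
  (X=1, U=2, Y=3, W=0, Z=1) weight 2/195
Group by W:
  weight(W=0) = 2/65
  weight(W=1) = 1/65
Total weight = 2/65 + 1/65 = 3/65
P(W=0 | obs) = 2/65 / 3/65 = 2/3
P(W=1 | obs) = 1/65 / 3/65 = 1/3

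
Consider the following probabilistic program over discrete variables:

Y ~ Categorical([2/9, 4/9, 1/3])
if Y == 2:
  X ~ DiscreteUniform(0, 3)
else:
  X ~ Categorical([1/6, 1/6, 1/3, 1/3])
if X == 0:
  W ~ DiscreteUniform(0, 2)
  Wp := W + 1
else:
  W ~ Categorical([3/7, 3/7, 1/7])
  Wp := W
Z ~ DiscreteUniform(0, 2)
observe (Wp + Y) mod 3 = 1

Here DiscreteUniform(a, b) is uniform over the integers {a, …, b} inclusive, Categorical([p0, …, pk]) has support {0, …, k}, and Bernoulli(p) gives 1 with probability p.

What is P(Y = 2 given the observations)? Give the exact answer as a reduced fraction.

P(Y = 2 | obs) = 3/16

Enumerate traces; 36 have nonzero weight after conditioning:
  (Y=0, X=0, W=0, Z=0) weight 1/243
  (Y=0, X=0, W=0, Z=1) weight 1/243
  (Y=0, X=0, W=0, Z=2) weight 1/243
  (Y=0, X=1, W=1, Z=0) weight 1/189
  (Y=0, X=1, W=1, Z=1) weight 1/189
  (Y=0, X=1, W=1, Z=2) weight 1/189
  (Y=0, X=2, W=1, Z=0) weight 2/189
  (Y=0, X=2, W=1, Z=1) weight 2/189
  (Y=1, X=0, W=2, Z=0) weight 2/243
  (Y=2, X=0, W=1, Z=0) weight 1/108
  … 26 more
Group by Y:
  weight(Y=0) = 52/567
  weight(Y=1) = 104/567
  weight(Y=2) = 4/63
Total weight = 52/567 + 104/567 + 4/63 = 64/189
P(Y=0 | obs) = 52/567 / 64/189 = 13/48
P(Y=1 | obs) = 104/567 / 64/189 = 13/24
P(Y=2 | obs) = 4/63 / 64/189 = 3/16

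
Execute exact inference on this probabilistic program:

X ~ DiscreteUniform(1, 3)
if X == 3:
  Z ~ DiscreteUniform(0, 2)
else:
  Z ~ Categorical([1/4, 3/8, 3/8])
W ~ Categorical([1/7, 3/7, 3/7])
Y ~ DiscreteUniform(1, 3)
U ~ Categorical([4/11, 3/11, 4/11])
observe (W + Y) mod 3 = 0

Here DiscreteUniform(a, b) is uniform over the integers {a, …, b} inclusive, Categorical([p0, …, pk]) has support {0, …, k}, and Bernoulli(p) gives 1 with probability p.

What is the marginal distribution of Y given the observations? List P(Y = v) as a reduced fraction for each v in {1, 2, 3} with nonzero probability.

Enumerate traces; 81 have nonzero weight after conditioning:
  (X=1, Z=0, W=0, Y=3, U=0) weight 1/693
  (X=1, Z=0, W=0, Y=3, U=1) weight 1/924
  (X=1, Z=0, W=0, Y=3, U=2) weight 1/693
  (X=1, Z=0, W=1, Y=2, U=0) weight 1/231
  (X=1, Z=0, W=1, Y=2, U=1) weight 1/308
  (X=1, Z=0, W=1, Y=2, U=2) weight 1/231
  (X=1, Z=0, W=2, Y=1, U=0) weight 1/231
  (X=1, Z=0, W=2, Y=1, U=1) weight 1/308
  … 73 more
Group by Y:
  weight(Y=1) = 1/7
  weight(Y=2) = 1/7
  weight(Y=3) = 1/21
Total weight = 1/7 + 1/7 + 1/21 = 1/3
P(Y=1 | obs) = 1/7 / 1/3 = 3/7
P(Y=2 | obs) = 1/7 / 1/3 = 3/7
P(Y=3 | obs) = 1/21 / 1/3 = 1/7

P(Y=1) = 3/7, P(Y=2) = 3/7, P(Y=3) = 1/7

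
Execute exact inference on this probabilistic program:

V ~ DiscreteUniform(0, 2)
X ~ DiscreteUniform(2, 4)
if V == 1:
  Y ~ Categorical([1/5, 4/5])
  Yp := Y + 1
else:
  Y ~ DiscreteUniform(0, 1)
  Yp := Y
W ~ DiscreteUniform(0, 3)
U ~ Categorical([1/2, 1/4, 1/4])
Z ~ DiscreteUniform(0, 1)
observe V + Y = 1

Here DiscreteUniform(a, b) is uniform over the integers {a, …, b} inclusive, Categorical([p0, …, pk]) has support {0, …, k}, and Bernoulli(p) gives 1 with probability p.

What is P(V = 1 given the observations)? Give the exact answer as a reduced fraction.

P(V = 1 | obs) = 2/7

Enumerate traces; 144 have nonzero weight after conditioning:
  (V=0, X=2, Y=1, W=0, U=0, Z=0) weight 1/288
  (V=0, X=2, Y=1, W=0, U=0, Z=1) weight 1/288
  (V=0, X=2, Y=1, W=0, U=1, Z=0) weight 1/576
  (V=0, X=2, Y=1, W=0, U=1, Z=1) weight 1/576
  (V=0, X=2, Y=1, W=0, U=2, Z=0) weight 1/576
  (V=0, X=2, Y=1, W=0, U=2, Z=1) weight 1/576
  (V=0, X=2, Y=1, W=1, U=0, Z=0) weight 1/288
  (V=0, X=2, Y=1, W=1, U=0, Z=1) weight 1/288
  (V=1, X=2, Y=0, W=0, U=0, Z=0) weight 1/720
  … 135 more
Group by V:
  weight(V=0) = 1/6
  weight(V=1) = 1/15
Total weight = 1/6 + 1/15 = 7/30
P(V=0 | obs) = 1/6 / 7/30 = 5/7
P(V=1 | obs) = 1/15 / 7/30 = 2/7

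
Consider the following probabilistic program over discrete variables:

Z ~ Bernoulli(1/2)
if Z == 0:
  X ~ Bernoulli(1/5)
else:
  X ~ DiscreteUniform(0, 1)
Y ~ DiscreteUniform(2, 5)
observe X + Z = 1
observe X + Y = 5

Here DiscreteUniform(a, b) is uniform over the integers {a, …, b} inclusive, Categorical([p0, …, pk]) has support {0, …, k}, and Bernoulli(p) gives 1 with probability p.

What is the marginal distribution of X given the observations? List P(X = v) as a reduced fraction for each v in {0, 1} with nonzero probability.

P(X=0) = 5/7, P(X=1) = 2/7

Enumerate traces; 2 have nonzero weight after conditioning:
  (Z=0, X=1, Y=4) weight 1/40
  (Z=1, X=0, Y=5) weight 1/16
Group by X:
  weight(X=0) = 1/16
  weight(X=1) = 1/40
Total weight = 1/16 + 1/40 = 7/80
P(X=0 | obs) = 1/16 / 7/80 = 5/7
P(X=1 | obs) = 1/40 / 7/80 = 2/7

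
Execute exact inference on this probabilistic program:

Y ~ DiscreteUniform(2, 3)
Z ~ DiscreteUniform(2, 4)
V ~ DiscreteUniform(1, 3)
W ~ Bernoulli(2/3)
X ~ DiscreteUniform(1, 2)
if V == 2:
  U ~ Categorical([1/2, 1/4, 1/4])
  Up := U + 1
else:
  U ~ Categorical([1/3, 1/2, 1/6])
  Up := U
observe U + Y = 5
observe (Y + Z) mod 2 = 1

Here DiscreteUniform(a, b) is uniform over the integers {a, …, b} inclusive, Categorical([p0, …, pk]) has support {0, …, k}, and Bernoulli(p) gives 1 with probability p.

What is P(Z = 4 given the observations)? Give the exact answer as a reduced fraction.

P(Z = 4 | obs) = 1/2

Enumerate traces; 24 have nonzero weight after conditioning:
  (Y=3, Z=2, V=1, W=0, X=1, U=2) weight 1/648
  (Y=3, Z=2, V=1, W=0, X=2, U=2) weight 1/648
  (Y=3, Z=2, V=1, W=1, X=1, U=2) weight 1/324
  (Y=3, Z=2, V=1, W=1, X=2, U=2) weight 1/324
  (Y=3, Z=2, V=2, W=0, X=1, U=2) weight 1/432
  (Y=3, Z=2, V=2, W=0, X=2, U=2) weight 1/432
  (Y=3, Z=2, V=2, W=1, X=1, U=2) weight 1/216
  (Y=3, Z=2, V=2, W=1, X=2, U=2) weight 1/216
  (Y=3, Z=4, V=1, W=0, X=1, U=2) weight 1/648
  … 15 more
Group by Z:
  weight(Z=2) = 7/216
  weight(Z=4) = 7/216
Total weight = 7/216 + 7/216 = 7/108
P(Z=2 | obs) = 7/216 / 7/108 = 1/2
P(Z=4 | obs) = 7/216 / 7/108 = 1/2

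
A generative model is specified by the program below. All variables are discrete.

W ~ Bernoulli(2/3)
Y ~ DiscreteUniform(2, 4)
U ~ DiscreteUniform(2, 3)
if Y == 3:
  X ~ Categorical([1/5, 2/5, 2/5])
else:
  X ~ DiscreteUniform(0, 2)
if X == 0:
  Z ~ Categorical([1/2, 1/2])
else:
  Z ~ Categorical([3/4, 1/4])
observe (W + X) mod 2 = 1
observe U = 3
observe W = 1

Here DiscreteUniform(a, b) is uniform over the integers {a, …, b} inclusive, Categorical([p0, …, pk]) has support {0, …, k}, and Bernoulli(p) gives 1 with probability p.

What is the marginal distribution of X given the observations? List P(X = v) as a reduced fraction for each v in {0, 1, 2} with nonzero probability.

P(X=0) = 13/29, P(X=2) = 16/29

Enumerate traces; 12 have nonzero weight after conditioning:
  (W=1, Y=2, U=3, X=0, Z=0) weight 1/54
  (W=1, Y=2, U=3, X=0, Z=1) weight 1/54
  (W=1, Y=2, U=3, X=2, Z=0) weight 1/36
  (W=1, Y=2, U=3, X=2, Z=1) weight 1/108
  (W=1, Y=3, U=3, X=0, Z=0) weight 1/90
  (W=1, Y=3, U=3, X=0, Z=1) weight 1/90
  (W=1, Y=3, U=3, X=2, Z=0) weight 1/30
  (W=1, Y=3, U=3, X=2, Z=1) weight 1/90
  … 4 more
Group by X:
  weight(X=0) = 13/135
  weight(X=2) = 16/135
Total weight = 13/135 + 16/135 = 29/135
P(X=0 | obs) = 13/135 / 29/135 = 13/29
P(X=2 | obs) = 16/135 / 29/135 = 16/29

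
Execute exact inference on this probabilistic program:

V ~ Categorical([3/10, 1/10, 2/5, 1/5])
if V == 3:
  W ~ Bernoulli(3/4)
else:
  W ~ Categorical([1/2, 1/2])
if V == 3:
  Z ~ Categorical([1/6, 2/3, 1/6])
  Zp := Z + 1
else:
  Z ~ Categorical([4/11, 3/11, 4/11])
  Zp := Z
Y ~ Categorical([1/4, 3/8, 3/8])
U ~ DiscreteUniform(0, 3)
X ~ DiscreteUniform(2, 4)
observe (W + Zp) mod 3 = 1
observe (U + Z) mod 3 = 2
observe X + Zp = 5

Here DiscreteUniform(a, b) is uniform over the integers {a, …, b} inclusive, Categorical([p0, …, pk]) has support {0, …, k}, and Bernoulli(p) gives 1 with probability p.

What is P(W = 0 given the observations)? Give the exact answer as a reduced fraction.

P(W = 0 | obs) = 155/221

Enumerate traces; 18 have nonzero weight after conditioning:
  (V=0, W=0, Z=1, Y=0, U=1, X=4) weight 3/3520
  (V=0, W=0, Z=1, Y=1, U=1, X=4) weight 9/7040
  (V=0, W=0, Z=1, Y=2, U=1, X=4) weight 9/7040
  (V=1, W=0, Z=1, Y=0, U=1, X=4) weight 1/3520
  (V=1, W=0, Z=1, Y=1, U=1, X=4) weight 3/7040
  (V=1, W=0, Z=1, Y=2, U=1, X=4) weight 3/7040
  (V=2, W=0, Z=1, Y=0, U=1, X=4) weight 1/880
  (V=2, W=0, Z=1, Y=1, U=1, X=4) weight 3/1760
  (V=3, W=1, Z=2, Y=0, U=0, X=2) weight 1/1920
  … 9 more
Group by W:
  weight(W=0) = 31/3168
  weight(W=1) = 1/240
Total weight = 31/3168 + 1/240 = 221/15840
P(W=0 | obs) = 31/3168 / 221/15840 = 155/221
P(W=1 | obs) = 1/240 / 221/15840 = 66/221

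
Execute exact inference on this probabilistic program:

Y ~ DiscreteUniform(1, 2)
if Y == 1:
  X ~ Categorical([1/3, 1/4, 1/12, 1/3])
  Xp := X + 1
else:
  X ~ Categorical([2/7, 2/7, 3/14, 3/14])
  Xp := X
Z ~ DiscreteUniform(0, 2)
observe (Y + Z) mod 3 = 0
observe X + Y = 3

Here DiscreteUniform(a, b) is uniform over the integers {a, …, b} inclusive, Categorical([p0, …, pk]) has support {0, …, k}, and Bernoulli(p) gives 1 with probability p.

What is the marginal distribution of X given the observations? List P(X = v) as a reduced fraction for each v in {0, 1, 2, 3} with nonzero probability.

Enumerate traces; 2 have nonzero weight after conditioning:
  (Y=1, X=2, Z=2) weight 1/72
  (Y=2, X=1, Z=1) weight 1/21
Group by X:
  weight(X=1) = 1/21
  weight(X=2) = 1/72
Total weight = 1/21 + 1/72 = 31/504
P(X=1 | obs) = 1/21 / 31/504 = 24/31
P(X=2 | obs) = 1/72 / 31/504 = 7/31

P(X=1) = 24/31, P(X=2) = 7/31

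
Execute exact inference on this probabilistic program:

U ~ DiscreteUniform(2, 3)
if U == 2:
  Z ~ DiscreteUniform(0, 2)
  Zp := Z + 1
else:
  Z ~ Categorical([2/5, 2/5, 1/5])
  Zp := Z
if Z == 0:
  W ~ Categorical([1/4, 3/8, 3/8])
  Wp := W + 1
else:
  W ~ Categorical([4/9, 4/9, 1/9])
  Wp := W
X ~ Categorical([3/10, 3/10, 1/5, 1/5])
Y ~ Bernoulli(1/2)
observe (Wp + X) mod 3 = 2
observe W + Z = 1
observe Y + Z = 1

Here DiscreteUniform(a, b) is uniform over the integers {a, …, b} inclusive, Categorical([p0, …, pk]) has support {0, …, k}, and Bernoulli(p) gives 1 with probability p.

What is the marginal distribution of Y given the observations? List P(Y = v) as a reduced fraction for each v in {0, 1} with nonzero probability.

P(Y=0) = 64/199, P(Y=1) = 135/199

Enumerate traces; 6 have nonzero weight after conditioning:
  (U=2, Z=0, W=1, X=0, Y=1) weight 3/320
  (U=2, Z=0, W=1, X=3, Y=1) weight 1/160
  (U=2, Z=1, W=0, X=2, Y=0) weight 1/135
  (U=3, Z=0, W=1, X=0, Y=1) weight 9/800
  (U=3, Z=0, W=1, X=3, Y=1) weight 3/400
  (U=3, Z=1, W=0, X=2, Y=0) weight 2/225
Group by Y:
  weight(Y=0) = 11/675
  weight(Y=1) = 11/320
Total weight = 11/675 + 11/320 = 2189/43200
P(Y=0 | obs) = 11/675 / 2189/43200 = 64/199
P(Y=1 | obs) = 11/320 / 2189/43200 = 135/199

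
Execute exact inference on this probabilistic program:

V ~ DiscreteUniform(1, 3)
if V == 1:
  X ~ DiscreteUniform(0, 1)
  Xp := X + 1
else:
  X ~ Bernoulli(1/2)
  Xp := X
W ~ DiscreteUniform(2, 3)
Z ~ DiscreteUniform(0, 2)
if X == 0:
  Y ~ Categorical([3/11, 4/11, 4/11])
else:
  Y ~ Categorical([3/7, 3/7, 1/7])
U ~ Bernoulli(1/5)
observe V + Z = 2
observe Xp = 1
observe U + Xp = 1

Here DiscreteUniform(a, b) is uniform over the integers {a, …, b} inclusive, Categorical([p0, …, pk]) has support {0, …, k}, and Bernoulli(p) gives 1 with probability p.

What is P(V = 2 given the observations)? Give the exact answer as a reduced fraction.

Enumerate traces; 12 have nonzero weight after conditioning:
  (V=1, X=0, W=2, Z=1, Y=0, U=0) weight 1/165
  (V=1, X=0, W=2, Z=1, Y=1, U=0) weight 4/495
  (V=1, X=0, W=2, Z=1, Y=2, U=0) weight 4/495
  (V=1, X=0, W=3, Z=1, Y=0, U=0) weight 1/165
  (V=1, X=0, W=3, Z=1, Y=1, U=0) weight 4/495
  (V=1, X=0, W=3, Z=1, Y=2, U=0) weight 4/495
  (V=2, X=1, W=2, Z=0, Y=0, U=0) weight 1/105
  (V=2, X=1, W=2, Z=0, Y=1, U=0) weight 1/105
  … 4 more
Group by V:
  weight(V=1) = 2/45
  weight(V=2) = 2/45
Total weight = 2/45 + 2/45 = 4/45
P(V=1 | obs) = 2/45 / 4/45 = 1/2
P(V=2 | obs) = 2/45 / 4/45 = 1/2

P(V = 2 | obs) = 1/2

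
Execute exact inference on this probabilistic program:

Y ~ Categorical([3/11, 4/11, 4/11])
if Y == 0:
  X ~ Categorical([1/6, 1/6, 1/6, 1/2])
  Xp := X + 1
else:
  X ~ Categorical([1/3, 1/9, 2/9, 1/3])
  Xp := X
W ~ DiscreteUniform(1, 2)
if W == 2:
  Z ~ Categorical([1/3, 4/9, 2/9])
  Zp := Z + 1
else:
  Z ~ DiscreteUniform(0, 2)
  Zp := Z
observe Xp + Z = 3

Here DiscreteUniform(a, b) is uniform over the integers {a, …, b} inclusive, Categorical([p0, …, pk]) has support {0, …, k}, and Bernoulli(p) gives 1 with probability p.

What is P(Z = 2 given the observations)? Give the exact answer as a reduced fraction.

P(Z = 2 | obs) = 125/754

Enumerate traces; 18 have nonzero weight after conditioning:
  (Y=0, X=0, W=1, Z=2) weight 1/132
  (Y=0, X=0, W=2, Z=2) weight 1/198
  (Y=0, X=1, W=1, Z=1) weight 1/132
  (Y=0, X=1, W=2, Z=1) weight 1/99
  (Y=0, X=2, W=1, Z=0) weight 1/132
  (Y=0, X=2, W=2, Z=0) weight 1/132
  (Y=1, X=1, W=1, Z=2) weight 2/297
  (Y=1, X=1, W=2, Z=2) weight 4/891
  … 10 more
Group by Z:
  weight(Z=0) = 19/198
  weight(Z=1) = 287/3564
  weight(Z=2) = 125/3564
Total weight = 19/198 + 287/3564 + 125/3564 = 377/1782
P(Z=0 | obs) = 19/198 / 377/1782 = 171/377
P(Z=1 | obs) = 287/3564 / 377/1782 = 287/754
P(Z=2 | obs) = 125/3564 / 377/1782 = 125/754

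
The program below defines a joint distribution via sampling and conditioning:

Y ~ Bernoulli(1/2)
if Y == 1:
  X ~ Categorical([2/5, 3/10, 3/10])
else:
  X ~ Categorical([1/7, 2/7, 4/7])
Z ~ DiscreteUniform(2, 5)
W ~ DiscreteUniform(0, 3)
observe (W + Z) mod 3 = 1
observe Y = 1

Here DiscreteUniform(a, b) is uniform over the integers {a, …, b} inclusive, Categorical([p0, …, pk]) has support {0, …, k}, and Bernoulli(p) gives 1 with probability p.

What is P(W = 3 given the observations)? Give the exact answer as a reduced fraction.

P(W = 3 | obs) = 1/5

Enumerate traces; 15 have nonzero weight after conditioning:
  (Y=1, X=0, Z=2, W=2) weight 1/80
  (Y=1, X=0, Z=3, W=1) weight 1/80
  (Y=1, X=0, Z=4, W=0) weight 1/80
  (Y=1, X=0, Z=4, W=3) weight 1/80
  (Y=1, X=0, Z=5, W=2) weight 1/80
  (Y=1, X=1, Z=2, W=2) weight 3/320
  (Y=1, X=1, Z=3, W=1) weight 3/320
  (Y=1, X=1, Z=4, W=0) weight 3/320
  … 7 more
Group by W:
  weight(W=0) = 1/32
  weight(W=1) = 1/32
  weight(W=2) = 1/16
  weight(W=3) = 1/32
Total weight = 1/32 + 1/32 + 1/16 + 1/32 = 5/32
P(W=0 | obs) = 1/32 / 5/32 = 1/5
P(W=1 | obs) = 1/32 / 5/32 = 1/5
P(W=2 | obs) = 1/16 / 5/32 = 2/5
P(W=3 | obs) = 1/32 / 5/32 = 1/5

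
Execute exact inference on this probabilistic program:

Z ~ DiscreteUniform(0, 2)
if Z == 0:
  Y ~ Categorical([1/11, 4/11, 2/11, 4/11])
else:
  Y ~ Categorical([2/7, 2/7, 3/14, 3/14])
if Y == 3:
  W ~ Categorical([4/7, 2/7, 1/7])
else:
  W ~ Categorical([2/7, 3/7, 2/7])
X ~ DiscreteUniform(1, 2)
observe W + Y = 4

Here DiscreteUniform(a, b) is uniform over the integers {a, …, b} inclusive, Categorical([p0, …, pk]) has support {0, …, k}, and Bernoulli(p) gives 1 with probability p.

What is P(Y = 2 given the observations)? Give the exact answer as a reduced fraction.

Enumerate traces; 12 have nonzero weight after conditioning:
  (Z=0, Y=2, W=2, X=1) weight 2/231
  (Z=0, Y=2, W=2, X=2) weight 2/231
  (Z=0, Y=3, W=1, X=1) weight 4/231
  (Z=0, Y=3, W=1, X=2) weight 4/231
  (Z=1, Y=2, W=2, X=1) weight 1/98
  (Z=1, Y=2, W=2, X=2) weight 1/98
  (Z=1, Y=3, W=1, X=1) weight 1/98
  (Z=1, Y=3, W=1, X=2) weight 1/98
  … 4 more
Group by Y:
  weight(Y=2) = 94/1617
  weight(Y=3) = 122/1617
Total weight = 94/1617 + 122/1617 = 72/539
P(Y=2 | obs) = 94/1617 / 72/539 = 47/108
P(Y=3 | obs) = 122/1617 / 72/539 = 61/108

P(Y = 2 | obs) = 47/108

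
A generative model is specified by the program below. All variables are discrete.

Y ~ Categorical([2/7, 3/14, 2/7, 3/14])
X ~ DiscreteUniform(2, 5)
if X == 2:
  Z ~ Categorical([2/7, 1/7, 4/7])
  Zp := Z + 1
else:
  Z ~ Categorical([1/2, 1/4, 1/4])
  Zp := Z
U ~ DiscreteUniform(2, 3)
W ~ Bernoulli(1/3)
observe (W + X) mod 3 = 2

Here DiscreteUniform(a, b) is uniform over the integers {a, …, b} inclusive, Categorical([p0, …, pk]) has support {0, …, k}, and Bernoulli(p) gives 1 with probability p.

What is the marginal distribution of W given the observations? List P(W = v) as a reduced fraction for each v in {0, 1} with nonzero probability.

P(W=0) = 4/5, P(W=1) = 1/5

Enumerate traces; 72 have nonzero weight after conditioning:
  (Y=0, X=2, Z=0, U=2, W=0) weight 1/147
  (Y=0, X=2, Z=0, U=3, W=0) weight 1/147
  (Y=0, X=2, Z=1, U=2, W=0) weight 1/294
  (Y=0, X=2, Z=1, U=3, W=0) weight 1/294
  (Y=0, X=2, Z=2, U=2, W=0) weight 2/147
  (Y=0, X=2, Z=2, U=3, W=0) weight 2/147
  (Y=0, X=4, Z=0, U=2, W=1) weight 1/168
  (Y=0, X=4, Z=0, U=3, W=1) weight 1/168
  … 64 more
Group by W:
  weight(W=0) = 1/3
  weight(W=1) = 1/12
Total weight = 1/3 + 1/12 = 5/12
P(W=0 | obs) = 1/3 / 5/12 = 4/5
P(W=1 | obs) = 1/12 / 5/12 = 1/5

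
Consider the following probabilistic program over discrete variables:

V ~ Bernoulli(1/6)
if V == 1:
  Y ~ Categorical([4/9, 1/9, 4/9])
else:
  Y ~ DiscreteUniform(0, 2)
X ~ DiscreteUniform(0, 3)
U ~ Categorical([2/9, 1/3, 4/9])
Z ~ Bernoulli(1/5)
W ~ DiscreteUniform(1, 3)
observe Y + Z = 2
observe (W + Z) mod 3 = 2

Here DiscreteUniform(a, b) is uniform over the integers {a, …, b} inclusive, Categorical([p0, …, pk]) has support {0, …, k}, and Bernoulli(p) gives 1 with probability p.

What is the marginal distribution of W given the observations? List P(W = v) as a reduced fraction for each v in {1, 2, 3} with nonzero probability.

P(W=1) = 4/23, P(W=2) = 19/23

Enumerate traces; 48 have nonzero weight after conditioning:
  (V=0, Y=1, X=0, U=0, Z=1, W=1) weight 1/972
  (V=0, Y=1, X=0, U=1, Z=1, W=1) weight 1/648
  (V=0, Y=1, X=0, U=2, Z=1, W=1) weight 1/486
  (V=0, Y=1, X=1, U=0, Z=1, W=1) weight 1/972
  (V=0, Y=1, X=1, U=1, Z=1, W=1) weight 1/648
  (V=0, Y=1, X=1, U=2, Z=1, W=1) weight 1/486
  (V=0, Y=1, X=2, U=0, Z=1, W=1) weight 1/972
  (V=0, Y=1, X=2, U=1, Z=1, W=1) weight 1/648
  (V=0, Y=2, X=0, U=0, Z=0, W=2) weight 1/243
  … 39 more
Group by W:
  weight(W=1) = 8/405
  weight(W=2) = 38/405
Total weight = 8/405 + 38/405 = 46/405
P(W=1 | obs) = 8/405 / 46/405 = 4/23
P(W=2 | obs) = 38/405 / 46/405 = 19/23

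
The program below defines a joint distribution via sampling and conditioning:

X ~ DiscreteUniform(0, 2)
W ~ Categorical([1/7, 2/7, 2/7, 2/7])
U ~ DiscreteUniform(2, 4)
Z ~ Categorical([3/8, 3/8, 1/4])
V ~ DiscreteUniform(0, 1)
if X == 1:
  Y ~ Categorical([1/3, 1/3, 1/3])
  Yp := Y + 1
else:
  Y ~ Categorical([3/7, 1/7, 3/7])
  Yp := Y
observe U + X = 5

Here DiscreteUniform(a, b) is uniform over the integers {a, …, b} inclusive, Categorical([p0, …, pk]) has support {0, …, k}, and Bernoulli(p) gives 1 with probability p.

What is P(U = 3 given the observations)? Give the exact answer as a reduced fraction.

P(U = 3 | obs) = 1/2

Enumerate traces; 144 have nonzero weight after conditioning:
  (X=1, W=0, U=4, Z=0, V=0, Y=0) weight 1/1008
  (X=1, W=0, U=4, Z=0, V=0, Y=1) weight 1/1008
  (X=1, W=0, U=4, Z=0, V=0, Y=2) weight 1/1008
  (X=1, W=0, U=4, Z=0, V=1, Y=0) weight 1/1008
  (X=1, W=0, U=4, Z=0, V=1, Y=1) weight 1/1008
  (X=1, W=0, U=4, Z=0, V=1, Y=2) weight 1/1008
  (X=1, W=0, U=4, Z=1, V=0, Y=0) weight 1/1008
  (X=1, W=0, U=4, Z=1, V=0, Y=1) weight 1/1008
  (X=2, W=0, U=3, Z=0, V=0, Y=0) weight 1/784
  … 135 more
Group by U:
  weight(U=3) = 1/9
  weight(U=4) = 1/9
Total weight = 1/9 + 1/9 = 2/9
P(U=3 | obs) = 1/9 / 2/9 = 1/2
P(U=4 | obs) = 1/9 / 2/9 = 1/2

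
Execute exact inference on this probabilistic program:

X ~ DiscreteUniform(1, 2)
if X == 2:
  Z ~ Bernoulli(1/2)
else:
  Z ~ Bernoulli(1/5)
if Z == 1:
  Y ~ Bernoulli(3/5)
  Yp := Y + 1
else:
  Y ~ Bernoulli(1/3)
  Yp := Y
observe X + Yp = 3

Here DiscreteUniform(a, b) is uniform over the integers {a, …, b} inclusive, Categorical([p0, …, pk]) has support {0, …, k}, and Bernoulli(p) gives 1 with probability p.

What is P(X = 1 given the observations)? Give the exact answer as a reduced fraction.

Enumerate traces; 3 have nonzero weight after conditioning:
  (X=1, Z=1, Y=1) weight 3/50
  (X=2, Z=0, Y=1) weight 1/12
  (X=2, Z=1, Y=0) weight 1/10
Group by X:
  weight(X=1) = 3/50
  weight(X=2) = 11/60
Total weight = 3/50 + 11/60 = 73/300
P(X=1 | obs) = 3/50 / 73/300 = 18/73
P(X=2 | obs) = 11/60 / 73/300 = 55/73

P(X = 1 | obs) = 18/73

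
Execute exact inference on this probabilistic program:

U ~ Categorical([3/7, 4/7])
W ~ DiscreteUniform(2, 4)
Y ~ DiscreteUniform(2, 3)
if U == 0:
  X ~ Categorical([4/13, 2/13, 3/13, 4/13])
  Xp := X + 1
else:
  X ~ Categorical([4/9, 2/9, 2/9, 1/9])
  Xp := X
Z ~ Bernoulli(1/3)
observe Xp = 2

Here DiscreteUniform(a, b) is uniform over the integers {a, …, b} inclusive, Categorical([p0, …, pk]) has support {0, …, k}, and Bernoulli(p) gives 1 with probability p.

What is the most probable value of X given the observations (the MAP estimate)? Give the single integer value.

Enumerate traces; 24 have nonzero weight after conditioning:
  (U=0, W=2, Y=2, X=1, Z=0) weight 2/273
  (U=0, W=2, Y=2, X=1, Z=1) weight 1/273
  (U=0, W=2, Y=3, X=1, Z=0) weight 2/273
  (U=0, W=2, Y=3, X=1, Z=1) weight 1/273
  (U=0, W=3, Y=2, X=1, Z=0) weight 2/273
  (U=0, W=3, Y=2, X=1, Z=1) weight 1/273
  (U=0, W=3, Y=3, X=1, Z=0) weight 2/273
  (U=0, W=3, Y=3, X=1, Z=1) weight 1/273
  (U=1, W=2, Y=2, X=2, Z=0) weight 8/567
  … 15 more
Group by X:
  weight(X=1) = 6/91
  weight(X=2) = 8/63
Total weight = 6/91 + 8/63 = 158/819
P(X=1 | obs) = 6/91 / 158/819 = 27/79
P(X=2 | obs) = 8/63 / 158/819 = 52/79
argmax = 2

argmax_v P(X = v | obs) = 2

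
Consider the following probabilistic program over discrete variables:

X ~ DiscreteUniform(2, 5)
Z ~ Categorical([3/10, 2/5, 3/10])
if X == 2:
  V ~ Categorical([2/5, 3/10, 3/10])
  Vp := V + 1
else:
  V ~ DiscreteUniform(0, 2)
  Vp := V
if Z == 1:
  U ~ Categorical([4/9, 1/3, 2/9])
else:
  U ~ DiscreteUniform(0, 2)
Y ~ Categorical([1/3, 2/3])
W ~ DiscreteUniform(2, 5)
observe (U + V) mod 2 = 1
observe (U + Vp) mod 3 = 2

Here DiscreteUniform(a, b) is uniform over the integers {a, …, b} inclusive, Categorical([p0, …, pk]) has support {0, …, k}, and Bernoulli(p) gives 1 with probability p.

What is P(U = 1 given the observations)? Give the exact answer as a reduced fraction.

P(U = 1 | obs) = 20/37

Enumerate traces; 48 have nonzero weight after conditioning:
  (X=2, Z=0, V=0, U=1, Y=0, W=2) weight 1/1200
  (X=2, Z=0, V=0, U=1, Y=0, W=3) weight 1/1200
  (X=2, Z=0, V=0, U=1, Y=0, W=4) weight 1/1200
  (X=2, Z=0, V=0, U=1, Y=0, W=5) weight 1/1200
  (X=2, Z=0, V=0, U=1, Y=1, W=2) weight 1/600
  (X=2, Z=0, V=0, U=1, Y=1, W=3) weight 1/600
  (X=2, Z=0, V=0, U=1, Y=1, W=4) weight 1/600
  (X=2, Z=0, V=0, U=1, Y=1, W=5) weight 1/600
  (X=2, Z=0, V=1, U=0, Y=0, W=2) weight 1/1600
  … 39 more
Group by U:
  weight(U=0) = 17/600
  weight(U=1) = 1/30
Total weight = 17/600 + 1/30 = 37/600
P(U=0 | obs) = 17/600 / 37/600 = 17/37
P(U=1 | obs) = 1/30 / 37/600 = 20/37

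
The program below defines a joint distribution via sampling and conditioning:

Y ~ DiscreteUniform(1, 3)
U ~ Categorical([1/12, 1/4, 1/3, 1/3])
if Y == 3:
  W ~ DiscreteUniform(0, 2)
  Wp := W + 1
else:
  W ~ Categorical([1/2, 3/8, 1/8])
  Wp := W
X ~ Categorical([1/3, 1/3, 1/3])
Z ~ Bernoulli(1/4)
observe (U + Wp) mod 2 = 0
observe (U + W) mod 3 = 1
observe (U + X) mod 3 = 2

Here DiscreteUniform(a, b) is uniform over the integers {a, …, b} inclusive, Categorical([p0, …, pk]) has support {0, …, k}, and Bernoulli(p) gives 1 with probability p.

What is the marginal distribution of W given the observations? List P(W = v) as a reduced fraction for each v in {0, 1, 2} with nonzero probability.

Enumerate traces; 12 have nonzero weight after conditioning:
  (Y=1, U=2, W=2, X=0, Z=0) weight 1/288
  (Y=1, U=2, W=2, X=0, Z=1) weight 1/864
  (Y=1, U=3, W=1, X=2, Z=0) weight 1/96
  (Y=1, U=3, W=1, X=2, Z=1) weight 1/288
  (Y=2, U=2, W=2, X=0, Z=0) weight 1/288
  (Y=2, U=2, W=2, X=0, Z=1) weight 1/864
  (Y=2, U=3, W=1, X=2, Z=0) weight 1/96
  (Y=2, U=3, W=1, X=2, Z=1) weight 1/288
  (Y=3, U=1, W=0, X=1, Z=0) weight 1/144
  … 3 more
Group by W:
  weight(W=0) = 1/108
  weight(W=1) = 5/162
  weight(W=2) = 1/108
Total weight = 1/108 + 5/162 + 1/108 = 4/81
P(W=0 | obs) = 1/108 / 4/81 = 3/16
P(W=1 | obs) = 5/162 / 4/81 = 5/8
P(W=2 | obs) = 1/108 / 4/81 = 3/16

P(W=0) = 3/16, P(W=1) = 5/8, P(W=2) = 3/16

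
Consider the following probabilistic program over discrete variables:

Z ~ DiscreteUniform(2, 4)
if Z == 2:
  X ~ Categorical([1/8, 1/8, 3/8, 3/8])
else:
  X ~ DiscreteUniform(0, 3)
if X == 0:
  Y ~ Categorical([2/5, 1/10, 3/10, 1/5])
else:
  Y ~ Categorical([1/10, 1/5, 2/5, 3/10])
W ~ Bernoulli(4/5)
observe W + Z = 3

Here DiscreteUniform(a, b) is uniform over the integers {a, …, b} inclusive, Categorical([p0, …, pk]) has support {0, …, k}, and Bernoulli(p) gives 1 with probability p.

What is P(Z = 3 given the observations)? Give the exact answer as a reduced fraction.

P(Z = 3 | obs) = 1/5

Enumerate traces; 32 have nonzero weight after conditioning:
  (Z=2, X=0, Y=0, W=1) weight 1/75
  (Z=2, X=0, Y=1, W=1) weight 1/300
  (Z=2, X=0, Y=2, W=1) weight 1/100
  (Z=2, X=0, Y=3, W=1) weight 1/150
  (Z=2, X=1, Y=0, W=1) weight 1/300
  (Z=2, X=1, Y=1, W=1) weight 1/150
  (Z=2, X=1, Y=2, W=1) weight 1/75
  (Z=2, X=1, Y=3, W=1) weight 1/100
  (Z=3, X=0, Y=0, W=0) weight 1/150
  … 23 more
Group by Z:
  weight(Z=2) = 4/15
  weight(Z=3) = 1/15
Total weight = 4/15 + 1/15 = 1/3
P(Z=2 | obs) = 4/15 / 1/3 = 4/5
P(Z=3 | obs) = 1/15 / 1/3 = 1/5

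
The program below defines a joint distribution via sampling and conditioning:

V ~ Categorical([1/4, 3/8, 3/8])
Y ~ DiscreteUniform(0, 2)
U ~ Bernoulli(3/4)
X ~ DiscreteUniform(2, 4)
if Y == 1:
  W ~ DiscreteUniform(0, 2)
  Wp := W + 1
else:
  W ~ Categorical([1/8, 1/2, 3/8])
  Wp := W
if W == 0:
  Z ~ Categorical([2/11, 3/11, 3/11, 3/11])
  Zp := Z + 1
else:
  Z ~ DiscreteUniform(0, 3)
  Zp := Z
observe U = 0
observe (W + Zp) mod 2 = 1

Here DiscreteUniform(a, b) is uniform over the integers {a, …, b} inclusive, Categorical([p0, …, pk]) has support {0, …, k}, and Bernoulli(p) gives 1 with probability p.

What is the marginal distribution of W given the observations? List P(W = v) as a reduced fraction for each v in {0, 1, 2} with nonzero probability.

Enumerate traces; 162 have nonzero weight after conditioning:
  (V=0, Y=0, U=0, X=2, W=0, Z=0) weight 1/6336
  (V=0, Y=0, U=0, X=2, W=0, Z=2) weight 1/4224
  (V=0, Y=0, U=0, X=2, W=1, Z=0) weight 1/1152
  (V=0, Y=0, U=0, X=2, W=1, Z=2) weight 1/1152
  (V=0, Y=0, U=0, X=2, W=2, Z=1) weight 1/1536
  (V=0, Y=0, U=0, X=2, W=2, Z=3) weight 1/1536
  (V=0, Y=0, U=0, X=3, W=0, Z=0) weight 1/6336
  (V=0, Y=0, U=0, X=3, W=0, Z=2) weight 1/4224
  … 154 more
Group by W:
  weight(W=0) = 35/1584
  weight(W=1) = 1/18
  weight(W=2) = 13/288
Total weight = 35/1584 + 1/18 + 13/288 = 389/3168
P(W=0 | obs) = 35/1584 / 389/3168 = 70/389
P(W=1 | obs) = 1/18 / 389/3168 = 176/389
P(W=2 | obs) = 13/288 / 389/3168 = 143/389

P(W=0) = 70/389, P(W=1) = 176/389, P(W=2) = 143/389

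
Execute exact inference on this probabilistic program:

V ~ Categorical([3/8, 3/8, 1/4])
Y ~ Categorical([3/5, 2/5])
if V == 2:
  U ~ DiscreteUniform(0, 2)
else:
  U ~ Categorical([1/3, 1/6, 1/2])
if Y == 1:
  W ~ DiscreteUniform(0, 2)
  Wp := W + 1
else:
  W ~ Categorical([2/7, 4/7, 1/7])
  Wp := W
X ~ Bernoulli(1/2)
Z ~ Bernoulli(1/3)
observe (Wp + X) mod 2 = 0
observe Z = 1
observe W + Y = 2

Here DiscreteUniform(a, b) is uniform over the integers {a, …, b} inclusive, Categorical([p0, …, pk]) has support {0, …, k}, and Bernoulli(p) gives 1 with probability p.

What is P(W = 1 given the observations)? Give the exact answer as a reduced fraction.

P(W = 1 | obs) = 14/23

Enumerate traces; 18 have nonzero weight after conditioning:
  (V=0, Y=0, U=0, W=2, X=0, Z=1) weight 1/560
  (V=0, Y=0, U=1, W=2, X=0, Z=1) weight 1/1120
  (V=0, Y=0, U=2, W=2, X=0, Z=1) weight 3/1120
  (V=0, Y=1, U=0, W=1, X=0, Z=1) weight 1/360
  (V=0, Y=1, U=1, W=1, X=0, Z=1) weight 1/720
  (V=0, Y=1, U=2, W=1, X=0, Z=1) weight 1/240
  (V=1, Y=0, U=0, W=2, X=0, Z=1) weight 1/560
  (V=1, Y=0, U=1, W=2, X=0, Z=1) weight 1/1120
  … 10 more
Group by W:
  weight(W=1) = 1/45
  weight(W=2) = 1/70
Total weight = 1/45 + 1/70 = 23/630
P(W=1 | obs) = 1/45 / 23/630 = 14/23
P(W=2 | obs) = 1/70 / 23/630 = 9/23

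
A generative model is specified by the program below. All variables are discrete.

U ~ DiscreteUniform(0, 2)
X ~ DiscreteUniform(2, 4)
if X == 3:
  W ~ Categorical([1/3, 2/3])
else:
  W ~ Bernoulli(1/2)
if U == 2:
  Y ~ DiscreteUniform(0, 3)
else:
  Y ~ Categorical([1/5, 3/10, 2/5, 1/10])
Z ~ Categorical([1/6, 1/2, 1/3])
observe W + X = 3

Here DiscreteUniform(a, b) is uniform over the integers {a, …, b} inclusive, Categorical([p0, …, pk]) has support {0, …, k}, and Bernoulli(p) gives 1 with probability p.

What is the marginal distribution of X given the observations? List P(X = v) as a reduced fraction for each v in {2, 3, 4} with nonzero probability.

Enumerate traces; 72 have nonzero weight after conditioning:
  (U=0, X=2, W=1, Y=0, Z=0) weight 1/540
  (U=0, X=2, W=1, Y=0, Z=1) weight 1/180
  (U=0, X=2, W=1, Y=0, Z=2) weight 1/270
  (U=0, X=2, W=1, Y=1, Z=0) weight 1/360
  (U=0, X=2, W=1, Y=1, Z=1) weight 1/120
  (U=0, X=2, W=1, Y=1, Z=2) weight 1/180
  (U=0, X=2, W=1, Y=2, Z=0) weight 1/270
  (U=0, X=2, W=1, Y=2, Z=1) weight 1/90
  (U=0, X=3, W=0, Y=0, Z=0) weight 1/810
  … 63 more
Group by X:
  weight(X=2) = 1/6
  weight(X=3) = 1/9
Total weight = 1/6 + 1/9 = 5/18
P(X=2 | obs) = 1/6 / 5/18 = 3/5
P(X=3 | obs) = 1/9 / 5/18 = 2/5

P(X=2) = 3/5, P(X=3) = 2/5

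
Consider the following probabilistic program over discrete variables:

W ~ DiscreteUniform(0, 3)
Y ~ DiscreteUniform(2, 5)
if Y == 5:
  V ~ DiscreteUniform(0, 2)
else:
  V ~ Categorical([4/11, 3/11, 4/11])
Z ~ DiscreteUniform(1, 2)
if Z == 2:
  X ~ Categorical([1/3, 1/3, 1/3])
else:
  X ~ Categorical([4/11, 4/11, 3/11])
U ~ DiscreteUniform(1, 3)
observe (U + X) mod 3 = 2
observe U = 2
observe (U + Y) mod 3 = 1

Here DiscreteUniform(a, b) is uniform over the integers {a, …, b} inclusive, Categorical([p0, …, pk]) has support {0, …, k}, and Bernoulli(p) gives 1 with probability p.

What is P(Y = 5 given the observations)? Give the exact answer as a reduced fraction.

P(Y = 5 | obs) = 1/2

Enumerate traces; 48 have nonzero weight after conditioning:
  (W=0, Y=2, V=0, Z=1, X=0, U=2) weight 1/726
  (W=0, Y=2, V=0, Z=2, X=0, U=2) weight 1/792
  (W=0, Y=2, V=1, Z=1, X=0, U=2) weight 1/968
  (W=0, Y=2, V=1, Z=2, X=0, U=2) weight 1/1056
  (W=0, Y=2, V=2, Z=1, X=0, U=2) weight 1/726
  (W=0, Y=2, V=2, Z=2, X=0, U=2) weight 1/792
  (W=0, Y=5, V=0, Z=1, X=0, U=2) weight 1/792
  (W=0, Y=5, V=0, Z=2, X=0, U=2) weight 1/864
  … 40 more
Group by Y:
  weight(Y=2) = 23/792
  weight(Y=5) = 23/792
Total weight = 23/792 + 23/792 = 23/396
P(Y=2 | obs) = 23/792 / 23/396 = 1/2
P(Y=5 | obs) = 23/792 / 23/396 = 1/2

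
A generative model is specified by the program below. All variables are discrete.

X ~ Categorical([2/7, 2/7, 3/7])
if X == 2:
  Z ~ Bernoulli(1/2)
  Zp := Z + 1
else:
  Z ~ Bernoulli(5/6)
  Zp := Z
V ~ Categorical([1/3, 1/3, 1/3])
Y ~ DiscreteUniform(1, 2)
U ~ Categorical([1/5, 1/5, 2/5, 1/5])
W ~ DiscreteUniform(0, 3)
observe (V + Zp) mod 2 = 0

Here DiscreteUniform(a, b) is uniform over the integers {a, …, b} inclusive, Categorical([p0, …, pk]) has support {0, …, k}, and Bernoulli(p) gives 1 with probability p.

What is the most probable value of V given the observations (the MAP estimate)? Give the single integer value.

Enumerate traces; 288 have nonzero weight after conditioning:
  (X=0, Z=0, V=0, Y=1, U=0, W=0) weight 1/2520
  (X=0, Z=0, V=0, Y=1, U=0, W=1) weight 1/2520
  (X=0, Z=0, V=0, Y=1, U=0, W=2) weight 1/2520
  (X=0, Z=0, V=0, Y=1, U=0, W=3) weight 1/2520
  (X=0, Z=0, V=0, Y=1, U=1, W=0) weight 1/2520
  (X=0, Z=0, V=0, Y=1, U=1, W=1) weight 1/2520
  (X=0, Z=0, V=0, Y=1, U=1, W=2) weight 1/2520
  (X=0, Z=0, V=0, Y=1, U=1, W=3) weight 1/2520
  (X=0, Z=0, V=2, Y=1, U=0, W=0) weight 1/2520
  (X=0, Z=1, V=1, Y=1, U=0, W=0) weight 1/504
  … 278 more
Group by V:
  weight(V=0) = 13/126
  weight(V=1) = 29/126
  weight(V=2) = 13/126
Total weight = 13/126 + 29/126 + 13/126 = 55/126
P(V=0 | obs) = 13/126 / 55/126 = 13/55
P(V=1 | obs) = 29/126 / 55/126 = 29/55
P(V=2 | obs) = 13/126 / 55/126 = 13/55
argmax = 1

argmax_v P(V = v | obs) = 1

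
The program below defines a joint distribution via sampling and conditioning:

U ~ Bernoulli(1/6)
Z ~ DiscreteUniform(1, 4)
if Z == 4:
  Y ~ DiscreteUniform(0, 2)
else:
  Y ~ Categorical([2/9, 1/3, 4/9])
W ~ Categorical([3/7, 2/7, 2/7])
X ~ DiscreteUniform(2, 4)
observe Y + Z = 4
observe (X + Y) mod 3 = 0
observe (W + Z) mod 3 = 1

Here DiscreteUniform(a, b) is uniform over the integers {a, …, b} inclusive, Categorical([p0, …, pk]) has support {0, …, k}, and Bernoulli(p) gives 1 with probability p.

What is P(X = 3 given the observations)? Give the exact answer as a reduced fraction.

Enumerate traces; 6 have nonzero weight after conditioning:
  (U=0, Z=2, Y=2, W=2, X=4) weight 5/567
  (U=0, Z=3, Y=1, W=1, X=2) weight 5/756
  (U=0, Z=4, Y=0, W=0, X=3) weight 5/504
  (U=1, Z=2, Y=2, W=2, X=4) weight 1/567
  (U=1, Z=3, Y=1, W=1, X=2) weight 1/756
  (U=1, Z=4, Y=0, W=0, X=3) weight 1/504
Group by X:
  weight(X=2) = 1/126
  weight(X=3) = 1/84
  weight(X=4) = 2/189
Total weight = 1/126 + 1/84 + 2/189 = 23/756
P(X=2 | obs) = 1/126 / 23/756 = 6/23
P(X=3 | obs) = 1/84 / 23/756 = 9/23
P(X=4 | obs) = 2/189 / 23/756 = 8/23

P(X = 3 | obs) = 9/23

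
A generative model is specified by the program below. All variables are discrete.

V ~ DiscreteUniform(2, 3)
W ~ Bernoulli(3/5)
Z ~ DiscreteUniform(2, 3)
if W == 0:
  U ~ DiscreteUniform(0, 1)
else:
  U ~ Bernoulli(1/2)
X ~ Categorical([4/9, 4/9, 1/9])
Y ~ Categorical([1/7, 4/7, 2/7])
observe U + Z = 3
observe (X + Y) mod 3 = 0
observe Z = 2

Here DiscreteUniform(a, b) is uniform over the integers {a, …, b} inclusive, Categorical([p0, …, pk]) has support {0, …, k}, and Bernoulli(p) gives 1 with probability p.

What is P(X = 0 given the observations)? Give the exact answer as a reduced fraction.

P(X = 0 | obs) = 1/4

Enumerate traces; 12 have nonzero weight after conditioning:
  (V=2, W=0, Z=2, U=1, X=0, Y=0) weight 1/315
  (V=2, W=0, Z=2, U=1, X=1, Y=2) weight 2/315
  (V=2, W=0, Z=2, U=1, X=2, Y=1) weight 1/315
  (V=2, W=1, Z=2, U=1, X=0, Y=0) weight 1/210
  (V=2, W=1, Z=2, U=1, X=1, Y=2) weight 1/105
  (V=2, W=1, Z=2, U=1, X=2, Y=1) weight 1/210
  (V=3, W=0, Z=2, U=1, X=0, Y=0) weight 1/315
  (V=3, W=0, Z=2, U=1, X=1, Y=2) weight 2/315
  … 4 more
Group by X:
  weight(X=0) = 1/63
  weight(X=1) = 2/63
  weight(X=2) = 1/63
Total weight = 1/63 + 2/63 + 1/63 = 4/63
P(X=0 | obs) = 1/63 / 4/63 = 1/4
P(X=1 | obs) = 2/63 / 4/63 = 1/2
P(X=2 | obs) = 1/63 / 4/63 = 1/4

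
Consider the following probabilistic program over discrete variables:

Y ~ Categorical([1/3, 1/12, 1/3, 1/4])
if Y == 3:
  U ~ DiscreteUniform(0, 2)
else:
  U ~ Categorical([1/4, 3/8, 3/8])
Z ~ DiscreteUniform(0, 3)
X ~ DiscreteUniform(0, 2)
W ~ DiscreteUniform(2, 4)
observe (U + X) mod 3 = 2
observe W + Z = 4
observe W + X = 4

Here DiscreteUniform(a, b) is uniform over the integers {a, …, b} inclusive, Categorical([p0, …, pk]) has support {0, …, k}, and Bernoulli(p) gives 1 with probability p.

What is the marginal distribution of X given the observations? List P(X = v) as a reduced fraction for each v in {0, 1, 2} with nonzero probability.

P(X=0) = 35/96, P(X=1) = 35/96, P(X=2) = 13/48

Enumerate traces; 12 have nonzero weight after conditioning:
  (Y=0, U=0, Z=2, X=2, W=2) weight 1/432
  (Y=0, U=1, Z=1, X=1, W=3) weight 1/288
  (Y=0, U=2, Z=0, X=0, W=4) weight 1/288
  (Y=1, U=0, Z=2, X=2, W=2) weight 1/1728
  (Y=1, U=1, Z=1, X=1, W=3) weight 1/1152
  (Y=1, U=2, Z=0, X=0, W=4) weight 1/1152
  (Y=2, U=0, Z=2, X=2, W=2) weight 1/432
  (Y=2, U=1, Z=1, X=1, W=3) weight 1/288
  … 4 more
Group by X:
  weight(X=0) = 35/3456
  weight(X=1) = 35/3456
  weight(X=2) = 13/1728
Total weight = 35/3456 + 35/3456 + 13/1728 = 1/36
P(X=0 | obs) = 35/3456 / 1/36 = 35/96
P(X=1 | obs) = 35/3456 / 1/36 = 35/96
P(X=2 | obs) = 13/1728 / 1/36 = 13/48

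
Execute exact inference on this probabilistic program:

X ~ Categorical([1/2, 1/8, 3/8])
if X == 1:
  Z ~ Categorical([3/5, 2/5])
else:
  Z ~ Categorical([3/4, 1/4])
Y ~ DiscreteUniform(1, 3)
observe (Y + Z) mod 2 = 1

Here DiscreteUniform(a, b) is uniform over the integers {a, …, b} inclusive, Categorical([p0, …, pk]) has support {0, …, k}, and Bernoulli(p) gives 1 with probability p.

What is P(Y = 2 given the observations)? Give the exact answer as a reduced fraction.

P(Y = 2 | obs) = 43/277

Enumerate traces; 9 have nonzero weight after conditioning:
  (X=0, Z=0, Y=1) weight 1/8
  (X=0, Z=0, Y=3) weight 1/8
  (X=0, Z=1, Y=2) weight 1/24
  (X=1, Z=0, Y=1) weight 1/40
  (X=1, Z=0, Y=3) weight 1/40
  (X=1, Z=1, Y=2) weight 1/60
  (X=2, Z=0, Y=1) weight 3/32
  (X=2, Z=0, Y=3) weight 3/32
  … 1 more
Group by Y:
  weight(Y=1) = 39/160
  weight(Y=2) = 43/480
  weight(Y=3) = 39/160
Total weight = 39/160 + 43/480 + 39/160 = 277/480
P(Y=1 | obs) = 39/160 / 277/480 = 117/277
P(Y=2 | obs) = 43/480 / 277/480 = 43/277
P(Y=3 | obs) = 39/160 / 277/480 = 117/277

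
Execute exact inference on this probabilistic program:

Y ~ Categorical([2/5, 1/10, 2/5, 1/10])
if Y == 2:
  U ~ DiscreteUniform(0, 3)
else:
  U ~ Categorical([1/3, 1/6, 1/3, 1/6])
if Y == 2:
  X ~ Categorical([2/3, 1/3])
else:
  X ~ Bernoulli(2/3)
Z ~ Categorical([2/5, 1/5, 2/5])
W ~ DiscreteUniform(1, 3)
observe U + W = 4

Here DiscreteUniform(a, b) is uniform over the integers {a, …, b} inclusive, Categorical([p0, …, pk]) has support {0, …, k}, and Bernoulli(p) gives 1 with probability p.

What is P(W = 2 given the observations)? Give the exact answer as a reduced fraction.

P(W = 2 | obs) = 3/7

Enumerate traces; 72 have nonzero weight after conditioning:
  (Y=0, U=1, X=0, Z=0, W=3) weight 2/675
  (Y=0, U=1, X=0, Z=1, W=3) weight 1/675
  (Y=0, U=1, X=0, Z=2, W=3) weight 2/675
  (Y=0, U=1, X=1, Z=0, W=3) weight 4/675
  (Y=0, U=1, X=1, Z=1, W=3) weight 2/675
  (Y=0, U=1, X=1, Z=2, W=3) weight 4/675
  (Y=0, U=2, X=0, Z=0, W=2) weight 4/675
  (Y=0, U=2, X=0, Z=1, W=2) weight 2/675
  (Y=0, U=3, X=0, Z=0, W=1) weight 2/675
  … 63 more
Group by W:
  weight(W=1) = 1/15
  weight(W=2) = 1/10
  weight(W=3) = 1/15
Total weight = 1/15 + 1/10 + 1/15 = 7/30
P(W=1 | obs) = 1/15 / 7/30 = 2/7
P(W=2 | obs) = 1/10 / 7/30 = 3/7
P(W=3 | obs) = 1/15 / 7/30 = 2/7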